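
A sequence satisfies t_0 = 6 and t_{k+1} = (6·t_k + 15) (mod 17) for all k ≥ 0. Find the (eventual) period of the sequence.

Listing terms: t_0 = 6, t_1 = 0, t_2 = 15, t_3 = 3, t_4 = 16, t_5 = 9, t_6 = 1, t_7 = 4, t_8 = 5, t_9 = 11, t_{10} = 13, t_{11} = 8, t_{12} = 12, t_{13} = 2, t_{14} = 10, t_{15} = 7, t_{16} = 6.
The sequence repeats with period 16.

16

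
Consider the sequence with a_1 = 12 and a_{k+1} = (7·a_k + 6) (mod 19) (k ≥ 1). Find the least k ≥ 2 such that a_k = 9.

a_1 = 12, a_2 = 14, a_3 = 9, a_4 = 12.
Since a_4 = a_1 = 12, the sequence is periodic with period 3.
The value 9 first appears (with k ≥ 2) at a_3.

3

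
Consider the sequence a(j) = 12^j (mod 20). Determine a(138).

a(1) = 12,  a(2) = 4,  a(3) = 8,  a(4) = 16,  a(5) = 12.
Since a(5) = a(1) = 12, the sequence is periodic with period 4.
So a(138) = a(1 + ((138-1) mod 4)) = a(2) = 4.

4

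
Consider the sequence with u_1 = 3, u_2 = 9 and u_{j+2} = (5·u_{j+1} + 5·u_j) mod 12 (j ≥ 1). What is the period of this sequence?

6

Listing terms: u_1 = 3,  u_2 = 9,  u_3 = 0,  u_4 = 9,  u_5 = 9,  u_6 = 6,  u_7 = 3,  u_8 = 9.
Since (u_7, u_8) = (u_1, u_2) = (3, 9) (two consecutive terms determine the rest), the sequence is periodic with period 6.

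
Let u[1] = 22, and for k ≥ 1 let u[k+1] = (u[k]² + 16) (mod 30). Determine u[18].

Listing terms: u[1] = 22; u[2] = 20; u[3] = 26; u[4] = 2; u[5] = 20.
Since u[5] = u[2] = 20, the sequence is eventually periodic: after a pre-period of length 1 it cycles with period 3.
For k ≥ 2, u[k] depends only on (k - 2) mod 3. (18 - 2) mod 3 = 1, so u[18] = u[3] = 26.

26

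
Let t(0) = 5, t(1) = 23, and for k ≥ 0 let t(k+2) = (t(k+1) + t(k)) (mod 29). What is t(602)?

Listing terms: t(0) = 5, t(1) = 23, t(2) = 28, t(3) = 22, t(4) = 21, t(5) = 14, t(6) = 6, t(7) = 20, t(8) = 26, t(9) = 17, t(10) = 14, t(11) = 2, t(12) = 16, t(13) = 18, t(14) = 5, t(15) = 23.
The sequence repeats with period 14.
(602 - 0) mod 14 = 0, so t(602) = t(0) = 5.

5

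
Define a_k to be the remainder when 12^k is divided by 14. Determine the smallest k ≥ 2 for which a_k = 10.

Computing terms: a_1 = 12, a_2 = 4, a_3 = 6, a_4 = 2, a_5 = 10, a_6 = 8, a_7 = 12.
The sequence repeats with period 6.
The value 10 first appears (with k ≥ 2) at a_5.

5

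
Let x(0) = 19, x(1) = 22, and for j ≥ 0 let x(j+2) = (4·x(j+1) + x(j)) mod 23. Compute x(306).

We have x(0) = 19; x(1) = 22; x(2) = 15; x(3) = 13; x(4) = 21; x(5) = 5; x(6) = 18; x(7) = 8; x(8) = 4; x(9) = 1; x(10) = 8; x(11) = 10; x(12) = 2; x(13) = 18; x(14) = 5; x(15) = 15; x(16) = 19; x(17) = 22.
The sequence repeats with period 16.
So x(306) = x(0 + ((306-0) mod 16)) = x(2) = 15.

15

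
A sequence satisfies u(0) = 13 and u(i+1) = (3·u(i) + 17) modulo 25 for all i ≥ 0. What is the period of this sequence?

u(0) = 13; u(1) = 6; u(2) = 10; u(3) = 22; u(4) = 8; u(5) = 16; u(6) = 15; u(7) = 12; u(8) = 3; u(9) = 1; u(10) = 20; u(11) = 2; u(12) = 23; u(13) = 11; u(14) = 0; u(15) = 17; u(16) = 18; u(17) = 21; u(18) = 5; u(19) = 7; u(20) = 13.
Since u(20) = u(0) = 13, the sequence is periodic with period 20.

20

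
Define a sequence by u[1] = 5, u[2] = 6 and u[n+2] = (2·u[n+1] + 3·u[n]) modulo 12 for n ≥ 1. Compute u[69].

9

We have u[1] = 5, u[2] = 6, u[3] = 3, u[4] = 0, u[5] = 9, u[6] = 6, u[7] = 3.
Since (u[6], u[7]) = (u[2], u[3]) = (6, 3) (two consecutive terms determine the rest), the sequence is eventually periodic: after a pre-period of length 1 it cycles with period 4.
For n ≥ 2, u[n] depends only on (n - 2) mod 4. (69 - 2) mod 4 = 3, so u[69] = u[5] = 9.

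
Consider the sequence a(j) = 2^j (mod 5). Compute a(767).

3

Computing terms: a(0) = 1; a(1) = 2; a(2) = 4; a(3) = 3; a(4) = 1.
The sequence repeats with period 4.
(767 - 0) mod 4 = 3, so a(767) = a(3) = 3.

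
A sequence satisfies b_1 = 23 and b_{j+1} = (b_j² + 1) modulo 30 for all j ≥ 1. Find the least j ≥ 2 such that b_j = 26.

6

Computing terms: b_1 = 23, b_2 = 20, b_3 = 11, b_4 = 2, b_5 = 5, b_6 = 26, b_7 = 17, b_8 = 20.
Since b_8 = b_2 = 20, the sequence is eventually periodic: after a pre-period of length 1 it cycles with period 6.
The value 26 first appears (with j ≥ 2) at b_6.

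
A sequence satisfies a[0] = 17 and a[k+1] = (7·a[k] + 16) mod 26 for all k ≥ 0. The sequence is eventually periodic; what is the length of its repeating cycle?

a[0] = 17,  a[1] = 5,  a[2] = 25,  a[3] = 9,  a[4] = 1,  a[5] = 23,  a[6] = 21,  a[7] = 7,  a[8] = 13,  a[9] = 3,  a[10] = 11,  a[11] = 15,  a[12] = 17.
Since a[12] = a[0] = 17, the sequence is periodic with period 12.

12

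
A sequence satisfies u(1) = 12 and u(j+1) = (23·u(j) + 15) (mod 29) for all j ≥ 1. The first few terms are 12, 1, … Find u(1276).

1

Computing terms: u(1) = 12; u(2) = 1; u(3) = 9; u(4) = 19; u(5) = 17; u(6) = 0; u(7) = 15; u(8) = 12.
The sequence repeats with period 7.
So u(1276) = u(1 + ((1276-1) mod 7)) = u(2) = 1.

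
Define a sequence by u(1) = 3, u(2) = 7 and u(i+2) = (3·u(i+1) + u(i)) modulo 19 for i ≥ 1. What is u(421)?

Listing terms: u(1) = 3; u(2) = 7; u(3) = 5; u(4) = 3; u(5) = 14; u(6) = 7; u(7) = 16; u(8) = 17; u(9) = 10; u(10) = 9; u(11) = 18; u(12) = 6; u(13) = 17; u(14) = 0; u(15) = 17; u(16) = 13; u(17) = 18; u(18) = 10; u(19) = 10; u(20) = 2; u(21) = 16; u(22) = 12; u(23) = 14; u(24) = 16; u(25) = 5; u(26) = 12; u(27) = 3; u(28) = 2; u(29) = 9; u(30) = 10; u(31) = 1; u(32) = 13; u(33) = 2; u(34) = 0; u(35) = 2; u(36) = 6; u(37) = 1; u(38) = 9; u(39) = 9; u(40) = 17; u(41) = 3; u(42) = 7.
Since (u(41), u(42)) = (u(1), u(2)) = (3, 7) (two consecutive terms determine the rest), the sequence is periodic with period 40.
So u(421) = u(1 + ((421-1) mod 40)) = u(21) = 16.

16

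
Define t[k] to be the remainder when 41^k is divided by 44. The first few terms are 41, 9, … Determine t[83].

Listing terms: t[1] = 41, t[2] = 9, t[3] = 17, t[4] = 37, t[5] = 21, t[6] = 25, t[7] = 13, t[8] = 5, t[9] = 29, t[10] = 1, t[11] = 41.
Since t[11] = t[1] = 41, the sequence is periodic with period 10.
(83 - 1) mod 10 = 2, so t[83] = t[3] = 17.

17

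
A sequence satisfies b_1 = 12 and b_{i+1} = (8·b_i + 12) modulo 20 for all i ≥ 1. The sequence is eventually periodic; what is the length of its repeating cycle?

Listing terms: b_1 = 12,  b_2 = 8,  b_3 = 16,  b_4 = 0,  b_5 = 12.
The sequence repeats with period 4.

4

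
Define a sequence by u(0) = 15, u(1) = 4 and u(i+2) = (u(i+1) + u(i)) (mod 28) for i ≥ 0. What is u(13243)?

We have u(0) = 15; u(1) = 4; u(2) = 19; u(3) = 23; u(4) = 14; u(5) = 9; u(6) = 23; u(7) = 4; u(8) = 27; u(9) = 3; u(10) = 2; u(11) = 5; u(12) = 7; u(13) = 12; u(14) = 19; u(15) = 3; u(16) = 22; u(17) = 25; u(18) = 19; u(19) = 16; u(20) = 7; u(21) = 23; u(22) = 2; u(23) = 25; u(24) = 27; u(25) = 24; u(26) = 23; u(27) = 19; u(28) = 14; u(29) = 5; u(30) = 19; u(31) = 24; u(32) = 15; u(33) = 11; u(34) = 26; u(35) = 9; u(36) = 7; u(37) = 16; u(38) = 23; u(39) = 11; u(40) = 6; u(41) = 17; u(42) = 23; u(43) = 12; u(44) = 7; u(45) = 19; u(46) = 26; u(47) = 17; u(48) = 15; u(49) = 4.
Since (u(48), u(49)) = (u(0), u(1)) = (15, 4) (two consecutive terms determine the rest), the sequence is periodic with period 48.
(13243 - 0) mod 48 = 43, so u(13243) = u(43) = 12.

12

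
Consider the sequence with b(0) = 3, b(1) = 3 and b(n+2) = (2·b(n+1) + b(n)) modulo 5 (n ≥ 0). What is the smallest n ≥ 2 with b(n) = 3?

5

Computing terms: b(0) = 3; b(1) = 3; b(2) = 4; b(3) = 1; b(4) = 1; b(5) = 3; b(6) = 2; b(7) = 2; b(8) = 1; b(9) = 4; b(10) = 4; b(11) = 2; b(12) = 3; b(13) = 3.
Since (b(12), b(13)) = (b(0), b(1)) = (3, 3) (two consecutive terms determine the rest), the sequence is periodic with period 12.
The value 3 first appears (with n ≥ 2) at b(5).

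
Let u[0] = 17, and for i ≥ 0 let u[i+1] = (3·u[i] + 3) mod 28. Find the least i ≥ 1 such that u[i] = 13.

4

Computing terms: u[0] = 17; u[1] = 26; u[2] = 25; u[3] = 22; u[4] = 13; u[5] = 14; u[6] = 17.
The sequence repeats with period 6.
The value 13 first appears (with i ≥ 1) at u[4].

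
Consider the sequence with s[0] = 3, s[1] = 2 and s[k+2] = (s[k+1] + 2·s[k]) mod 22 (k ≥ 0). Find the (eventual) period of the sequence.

10

Computing terms: s[0] = 3; s[1] = 2; s[2] = 8; s[3] = 12; s[4] = 6; s[5] = 8; s[6] = 20; s[7] = 14; s[8] = 10; s[9] = 16; s[10] = 14; s[11] = 2; s[12] = 8.
Since (s[11], s[12]) = (s[1], s[2]) = (2, 8) (two consecutive terms determine the rest), the sequence is eventually periodic: after a pre-period of length 1 it cycles with period 10.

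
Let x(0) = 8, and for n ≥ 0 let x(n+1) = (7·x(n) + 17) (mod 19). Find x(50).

Computing terms: x(0) = 8, x(1) = 16, x(2) = 15, x(3) = 8.
Since x(3) = x(0) = 8, the sequence is periodic with period 3.
So x(50) = x(0 + ((50-0) mod 3)) = x(2) = 15.

15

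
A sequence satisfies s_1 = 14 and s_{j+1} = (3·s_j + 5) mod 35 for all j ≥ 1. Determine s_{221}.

We have s_1 = 14; s_2 = 12; s_3 = 6; s_4 = 23; s_5 = 4; s_6 = 17; s_7 = 21; s_8 = 33; s_9 = 34; s_{10} = 2; s_{11} = 11; s_{12} = 3; s_{13} = 14.
The sequence repeats with period 12.
So s_{221} = s_{1 + ((221-1) mod 12)} = s_5 = 4.

4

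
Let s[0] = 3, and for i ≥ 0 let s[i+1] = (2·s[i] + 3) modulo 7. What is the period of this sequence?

3

Listing terms: s[0] = 3, s[1] = 2, s[2] = 0, s[3] = 3.
Since s[3] = s[0] = 3, the sequence is periodic with period 3.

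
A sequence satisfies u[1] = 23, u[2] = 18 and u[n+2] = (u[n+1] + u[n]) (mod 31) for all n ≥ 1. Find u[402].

We have u[1] = 23, u[2] = 18, u[3] = 10, u[4] = 28, u[5] = 7, u[6] = 4, u[7] = 11, u[8] = 15, u[9] = 26, u[10] = 10, u[11] = 5, u[12] = 15, u[13] = 20, u[14] = 4, u[15] = 24, u[16] = 28, u[17] = 21, u[18] = 18, u[19] = 8, u[20] = 26, u[21] = 3, u[22] = 29, u[23] = 1, u[24] = 30, u[25] = 0, u[26] = 30, u[27] = 30, u[28] = 29, u[29] = 28, u[30] = 26, u[31] = 23, u[32] = 18.
The sequence repeats with period 30.
So u[402] = u[1 + ((402-1) mod 30)] = u[12] = 15.

15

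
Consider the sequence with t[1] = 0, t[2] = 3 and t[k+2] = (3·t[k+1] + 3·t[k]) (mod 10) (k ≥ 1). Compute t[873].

5

t[1] = 0,  t[2] = 3,  t[3] = 9,  t[4] = 6,  t[5] = 5,  t[6] = 3,  t[7] = 4,  t[8] = 1,  t[9] = 5,  t[10] = 8,  t[11] = 9,  t[12] = 1,  t[13] = 0,  t[14] = 3.
The sequence repeats with period 12.
So t[873] = t[1 + ((873-1) mod 12)] = t[9] = 5.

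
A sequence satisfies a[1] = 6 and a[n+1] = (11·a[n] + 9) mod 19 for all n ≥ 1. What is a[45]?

17

Computing terms: a[1] = 6,  a[2] = 18,  a[3] = 17,  a[4] = 6.
Since a[4] = a[1] = 6, the sequence is periodic with period 3.
(45 - 1) mod 3 = 2, so a[45] = a[3] = 17.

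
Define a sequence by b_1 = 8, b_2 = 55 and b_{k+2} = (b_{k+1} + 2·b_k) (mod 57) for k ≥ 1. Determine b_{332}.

Computing terms: b_1 = 8; b_2 = 55; b_3 = 14; b_4 = 10; b_5 = 38; b_6 = 1; b_7 = 20; b_8 = 22; b_9 = 5; b_{10} = 49; b_{11} = 2; b_{12} = 43; b_{13} = 47; b_{14} = 19; b_{15} = 56; b_{16} = 37; b_{17} = 35; b_{18} = 52; b_{19} = 8; b_{20} = 55.
Since (b_{19}, b_{20}) = (b_1, b_2) = (8, 55) (two consecutive terms determine the rest), the sequence is periodic with period 18.
So b_{332} = b_{1 + ((332-1) mod 18)} = b_8 = 22.

22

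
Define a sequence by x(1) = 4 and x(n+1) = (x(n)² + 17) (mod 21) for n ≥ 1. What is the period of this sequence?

Computing terms: x(1) = 4; x(2) = 12; x(3) = 14; x(4) = 3; x(5) = 5; x(6) = 0; x(7) = 17; x(8) = 12.
Since x(8) = x(2) = 12, the sequence is eventually periodic: after a pre-period of length 1 it cycles with period 6.

6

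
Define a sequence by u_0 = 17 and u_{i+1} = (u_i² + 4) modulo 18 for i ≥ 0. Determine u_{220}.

We have u_0 = 17,  u_1 = 5,  u_2 = 11,  u_3 = 17.
Since u_3 = u_0 = 17, the sequence is periodic with period 3.
So u_{220} = u_{0 + ((220-0) mod 3)} = u_1 = 5.

5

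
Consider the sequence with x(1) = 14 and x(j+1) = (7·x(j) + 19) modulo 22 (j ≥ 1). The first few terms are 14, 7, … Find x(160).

15

Listing terms: x(1) = 14, x(2) = 7, x(3) = 2, x(4) = 11, x(5) = 8, x(6) = 9, x(7) = 16, x(8) = 21, x(9) = 12, x(10) = 15, x(11) = 14.
The sequence repeats with period 10.
So x(160) = x(1 + ((160-1) mod 10)) = x(10) = 15.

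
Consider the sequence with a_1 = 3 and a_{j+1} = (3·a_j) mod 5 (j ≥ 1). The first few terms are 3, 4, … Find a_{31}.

2

a_1 = 3; a_2 = 4; a_3 = 2; a_4 = 1; a_5 = 3.
The sequence repeats with period 4.
So a_{31} = a_{1 + ((31-1) mod 4)} = a_3 = 2.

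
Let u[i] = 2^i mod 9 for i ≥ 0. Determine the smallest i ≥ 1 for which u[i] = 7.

u[0] = 1, u[1] = 2, u[2] = 4, u[3] = 8, u[4] = 7, u[5] = 5, u[6] = 1.
Since u[6] = u[0] = 1, the sequence is periodic with period 6.
The value 7 first appears (with i ≥ 1) at u[4].

4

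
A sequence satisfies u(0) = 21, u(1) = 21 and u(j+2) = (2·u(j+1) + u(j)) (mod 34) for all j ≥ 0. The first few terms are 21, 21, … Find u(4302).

29

Computing terms: u(0) = 21; u(1) = 21; u(2) = 29; u(3) = 11; u(4) = 17; u(5) = 11; u(6) = 5; u(7) = 21; u(8) = 13; u(9) = 13; u(10) = 5; u(11) = 23; u(12) = 17; u(13) = 23; u(14) = 29; u(15) = 13; u(16) = 21; u(17) = 21.
The sequence repeats with period 16.
(4302 - 0) mod 16 = 14, so u(4302) = u(14) = 29.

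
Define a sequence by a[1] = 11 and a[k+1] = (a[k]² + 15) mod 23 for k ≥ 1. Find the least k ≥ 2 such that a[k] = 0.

a[1] = 11, a[2] = 21, a[3] = 19, a[4] = 8, a[5] = 10, a[6] = 0, a[7] = 15, a[8] = 10.
Since a[8] = a[5] = 10, the sequence is eventually periodic: after a pre-period of length 4 it cycles with period 3.
The value 0 first appears (with k ≥ 2) at a[6].

6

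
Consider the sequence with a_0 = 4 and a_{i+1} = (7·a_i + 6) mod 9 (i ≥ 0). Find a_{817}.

We have a_0 = 4; a_1 = 7; a_2 = 1; a_3 = 4.
The sequence repeats with period 3.
So a_{817} = a_{0 + ((817-0) mod 3)} = a_1 = 7.

7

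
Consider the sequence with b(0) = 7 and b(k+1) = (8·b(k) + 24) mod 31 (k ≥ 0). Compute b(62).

b(0) = 7, b(1) = 18, b(2) = 13, b(3) = 4, b(4) = 25, b(5) = 7.
Since b(5) = b(0) = 7, the sequence is periodic with period 5.
(62 - 0) mod 5 = 2, so b(62) = b(2) = 13.

13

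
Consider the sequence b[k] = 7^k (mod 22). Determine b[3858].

9

Computing terms: b[1] = 7,  b[2] = 5,  b[3] = 13,  b[4] = 3,  b[5] = 21,  b[6] = 15,  b[7] = 17,  b[8] = 9,  b[9] = 19,  b[10] = 1,  b[11] = 7.
Since b[11] = b[1] = 7, the sequence is periodic with period 10.
So b[3858] = b[1 + ((3858-1) mod 10)] = b[8] = 9.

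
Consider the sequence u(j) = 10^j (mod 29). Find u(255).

Listing terms: u(1) = 10; u(2) = 13; u(3) = 14; u(4) = 24; u(5) = 8; u(6) = 22; u(7) = 17; u(8) = 25; u(9) = 18; u(10) = 6; u(11) = 2; u(12) = 20; u(13) = 26; u(14) = 28; u(15) = 19; u(16) = 16; u(17) = 15; u(18) = 5; u(19) = 21; u(20) = 7; u(21) = 12; u(22) = 4; u(23) = 11; u(24) = 23; u(25) = 27; u(26) = 9; u(27) = 3; u(28) = 1; u(29) = 10.
The sequence repeats with period 28.
So u(255) = u(1 + ((255-1) mod 28)) = u(3) = 14.

14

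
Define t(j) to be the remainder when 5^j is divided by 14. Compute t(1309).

We have t(1) = 5,  t(2) = 11,  t(3) = 13,  t(4) = 9,  t(5) = 3,  t(6) = 1,  t(7) = 5.
Since t(7) = t(1) = 5, the sequence is periodic with period 6.
(1309 - 1) mod 6 = 0, so t(1309) = t(1) = 5.

5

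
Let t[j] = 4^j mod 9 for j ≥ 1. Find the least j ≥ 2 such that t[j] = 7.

We have t[1] = 4, t[2] = 7, t[3] = 1, t[4] = 4.
The sequence repeats with period 3.
The value 7 first appears (with j ≥ 2) at t[2].

2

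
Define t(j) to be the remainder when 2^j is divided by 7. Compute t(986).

4

Computing terms: t(1) = 2; t(2) = 4; t(3) = 1; t(4) = 2.
The sequence repeats with period 3.
So t(986) = t(1 + ((986-1) mod 3)) = t(2) = 4.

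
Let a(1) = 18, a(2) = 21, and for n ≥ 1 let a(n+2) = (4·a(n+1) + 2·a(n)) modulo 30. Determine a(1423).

a(1) = 18; a(2) = 21; a(3) = 0; a(4) = 12; a(5) = 18; a(6) = 6; a(7) = 0; a(8) = 12.
Since (a(7), a(8)) = (a(3), a(4)) = (0, 12) (two consecutive terms determine the rest), the sequence is eventually periodic: after a pre-period of length 2 it cycles with period 4.
For n ≥ 3, a(n) depends only on (n - 3) mod 4. (1423 - 3) mod 4 = 0, so a(1423) = a(3) = 0.

0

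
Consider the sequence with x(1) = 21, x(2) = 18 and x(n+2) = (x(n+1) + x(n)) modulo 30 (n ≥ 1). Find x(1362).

We have x(1) = 21,  x(2) = 18,  x(3) = 9,  x(4) = 27,  x(5) = 6,  x(6) = 3,  x(7) = 9,  x(8) = 12,  x(9) = 21,  x(10) = 3,  x(11) = 24,  x(12) = 27,  x(13) = 21,  x(14) = 18.
Since (x(13), x(14)) = (x(1), x(2)) = (21, 18) (two consecutive terms determine the rest), the sequence is periodic with period 12.
So x(1362) = x(1 + ((1362-1) mod 12)) = x(6) = 3.

3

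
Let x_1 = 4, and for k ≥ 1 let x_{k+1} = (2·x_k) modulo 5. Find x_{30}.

3

We have x_1 = 4, x_2 = 3, x_3 = 1, x_4 = 2, x_5 = 4.
The sequence repeats with period 4.
(30 - 1) mod 4 = 1, so x_{30} = x_2 = 3.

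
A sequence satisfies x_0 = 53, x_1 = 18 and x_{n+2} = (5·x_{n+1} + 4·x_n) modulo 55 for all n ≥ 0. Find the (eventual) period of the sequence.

x_0 = 53; x_1 = 18; x_2 = 27; x_3 = 42; x_4 = 43; x_5 = 53; x_6 = 52; x_7 = 32; x_8 = 38; x_9 = 43; x_{10} = 37; x_{11} = 27; x_{12} = 8; x_{13} = 38; x_{14} = 2; x_{15} = 52; x_{16} = 48; x_{17} = 8; x_{18} = 12; x_{19} = 37; x_{20} = 13; x_{21} = 48; x_{22} = 17; x_{23} = 2; x_{24} = 23; x_{25} = 13; x_{26} = 47; x_{27} = 12; x_{28} = 28; x_{29} = 23; x_{30} = 7; x_{31} = 17; x_{32} = 3; x_{33} = 28; x_{34} = 42; x_{35} = 47; x_{36} = 18; x_{37} = 3; x_{38} = 32; x_{39} = 7; x_{40} = 53; x_{41} = 18.
Since (x_{40}, x_{41}) = (x_0, x_1) = (53, 18) (two consecutive terms determine the rest), the sequence is periodic with period 40.

40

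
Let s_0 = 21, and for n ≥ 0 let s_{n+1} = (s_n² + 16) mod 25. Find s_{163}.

Listing terms: s_0 = 21; s_1 = 7; s_2 = 15; s_3 = 16; s_4 = 22; s_5 = 0; s_6 = 16.
Since s_6 = s_3 = 16, the sequence is eventually periodic: after a pre-period of length 3 it cycles with period 3.
For n ≥ 3, s_n depends only on (n - 3) mod 3. (163 - 3) mod 3 = 1, so s_{163} = s_4 = 22.

22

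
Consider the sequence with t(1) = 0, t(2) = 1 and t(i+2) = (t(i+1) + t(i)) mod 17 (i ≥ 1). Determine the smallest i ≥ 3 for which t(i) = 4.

t(1) = 0; t(2) = 1; t(3) = 1; t(4) = 2; t(5) = 3; t(6) = 5; t(7) = 8; t(8) = 13; t(9) = 4; t(10) = 0; t(11) = 4; t(12) = 4; t(13) = 8; t(14) = 12; t(15) = 3; t(16) = 15; t(17) = 1; t(18) = 16; t(19) = 0; t(20) = 16; t(21) = 16; t(22) = 15; t(23) = 14; t(24) = 12; t(25) = 9; t(26) = 4; t(27) = 13; t(28) = 0; t(29) = 13; t(30) = 13; t(31) = 9; t(32) = 5; t(33) = 14; t(34) = 2; t(35) = 16; t(36) = 1; t(37) = 0; t(38) = 1.
Since (t(37), t(38)) = (t(1), t(2)) = (0, 1) (two consecutive terms determine the rest), the sequence is periodic with period 36.
The value 4 first appears (with i ≥ 3) at t(9).

9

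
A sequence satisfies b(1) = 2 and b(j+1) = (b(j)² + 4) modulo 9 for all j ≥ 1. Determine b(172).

We have b(1) = 2; b(2) = 8; b(3) = 5; b(4) = 2.
The sequence repeats with period 3.
(172 - 1) mod 3 = 0, so b(172) = b(1) = 2.

2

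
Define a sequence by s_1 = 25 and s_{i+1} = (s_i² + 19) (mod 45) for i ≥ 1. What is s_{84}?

Computing terms: s_1 = 25; s_2 = 14; s_3 = 35; s_4 = 29; s_5 = 5; s_6 = 44; s_7 = 20; s_8 = 14.
Since s_8 = s_2 = 14, the sequence is eventually periodic: after a pre-period of length 1 it cycles with period 6.
For i ≥ 2, s_i depends only on (i - 2) mod 6. (84 - 2) mod 6 = 4, so s_{84} = s_6 = 44.

44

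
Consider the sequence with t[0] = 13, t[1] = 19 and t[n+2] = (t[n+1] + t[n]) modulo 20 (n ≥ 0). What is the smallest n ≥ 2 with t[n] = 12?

Computing terms: t[0] = 13,  t[1] = 19,  t[2] = 12,  t[3] = 11,  t[4] = 3,  t[5] = 14,  t[6] = 17,  t[7] = 11,  t[8] = 8,  t[9] = 19,  t[10] = 7,  t[11] = 6,  t[12] = 13,  t[13] = 19.
The sequence repeats with period 12.
The value 12 first appears (with n ≥ 2) at t[2].

2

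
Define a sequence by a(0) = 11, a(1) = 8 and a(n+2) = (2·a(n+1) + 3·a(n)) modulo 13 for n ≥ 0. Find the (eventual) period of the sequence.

Listing terms: a(0) = 11,  a(1) = 8,  a(2) = 10,  a(3) = 5,  a(4) = 1,  a(5) = 4,  a(6) = 11,  a(7) = 8.
The sequence repeats with period 6.

6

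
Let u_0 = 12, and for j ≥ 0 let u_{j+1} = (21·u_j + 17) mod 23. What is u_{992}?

We have u_0 = 12; u_1 = 16; u_2 = 8; u_3 = 1; u_4 = 15; u_5 = 10; u_6 = 20; u_7 = 0; u_8 = 17; u_9 = 6; u_{10} = 5; u_{11} = 7; u_{12} = 3; u_{13} = 11; u_{14} = 18; u_{15} = 4; u_{16} = 9; u_{17} = 22; u_{18} = 19; u_{19} = 2; u_{20} = 13; u_{21} = 14; u_{22} = 12.
The sequence repeats with period 22.
So u_{992} = u_{0 + ((992-0) mod 22)} = u_2 = 8.

8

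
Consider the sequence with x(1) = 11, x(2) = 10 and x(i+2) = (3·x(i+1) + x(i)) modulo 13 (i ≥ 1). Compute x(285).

Computing terms: x(1) = 11, x(2) = 10, x(3) = 2, x(4) = 3, x(5) = 11, x(6) = 10.
The sequence repeats with period 4.
(285 - 1) mod 4 = 0, so x(285) = x(1) = 11.

11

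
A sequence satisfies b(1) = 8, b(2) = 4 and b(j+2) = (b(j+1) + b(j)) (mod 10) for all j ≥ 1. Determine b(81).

We have b(1) = 8,  b(2) = 4,  b(3) = 2,  b(4) = 6,  b(5) = 8,  b(6) = 4.
Since (b(5), b(6)) = (b(1), b(2)) = (8, 4) (two consecutive terms determine the rest), the sequence is periodic with period 4.
(81 - 1) mod 4 = 0, so b(81) = b(1) = 8.

8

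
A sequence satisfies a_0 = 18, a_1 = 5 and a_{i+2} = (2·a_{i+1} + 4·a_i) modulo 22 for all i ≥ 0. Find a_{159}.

We have a_0 = 18,  a_1 = 5,  a_2 = 16,  a_3 = 8,  a_4 = 14,  a_5 = 16,  a_6 = 0,  a_7 = 20,  a_8 = 18,  a_9 = 6,  a_{10} = 18,  a_{11} = 16,  a_{12} = 16,  a_{13} = 8.
Since (a_{12}, a_{13}) = (a_2, a_3) = (16, 8) (two consecutive terms determine the rest), the sequence is eventually periodic: after a pre-period of length 2 it cycles with period 10.
For i ≥ 2, a_i depends only on (i - 2) mod 10. (159 - 2) mod 10 = 7, so a_{159} = a_9 = 6.

6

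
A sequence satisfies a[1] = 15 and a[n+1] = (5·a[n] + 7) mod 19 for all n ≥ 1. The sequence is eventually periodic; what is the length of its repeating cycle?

We have a[1] = 15, a[2] = 6, a[3] = 18, a[4] = 2, a[5] = 17, a[6] = 16, a[7] = 11, a[8] = 5, a[9] = 13, a[10] = 15.
Since a[10] = a[1] = 15, the sequence is periodic with period 9.

9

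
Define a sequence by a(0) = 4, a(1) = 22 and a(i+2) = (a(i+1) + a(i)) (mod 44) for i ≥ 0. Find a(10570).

a(0) = 4, a(1) = 22, a(2) = 26, a(3) = 4, a(4) = 30, a(5) = 34, a(6) = 20, a(7) = 10, a(8) = 30, a(9) = 40, a(10) = 26, a(11) = 22, a(12) = 4, a(13) = 26, a(14) = 30, a(15) = 12, a(16) = 42, a(17) = 10, a(18) = 8, a(19) = 18, a(20) = 26, a(21) = 0, a(22) = 26, a(23) = 26, a(24) = 8, a(25) = 34, a(26) = 42, a(27) = 32, a(28) = 30, a(29) = 18, a(30) = 4, a(31) = 22.
The sequence repeats with period 30.
So a(10570) = a(0 + ((10570-0) mod 30)) = a(10) = 26.

26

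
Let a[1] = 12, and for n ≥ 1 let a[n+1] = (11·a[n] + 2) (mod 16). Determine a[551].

4

Listing terms: a[1] = 12; a[2] = 6; a[3] = 4; a[4] = 14; a[5] = 12.
Since a[5] = a[1] = 12, the sequence is periodic with period 4.
(551 - 1) mod 4 = 2, so a[551] = a[3] = 4.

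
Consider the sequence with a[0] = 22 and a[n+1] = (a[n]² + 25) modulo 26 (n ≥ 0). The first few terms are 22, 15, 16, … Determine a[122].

Listing terms: a[0] = 22; a[1] = 15; a[2] = 16; a[3] = 21; a[4] = 24; a[5] = 3; a[6] = 8; a[7] = 11; a[8] = 16.
Since a[8] = a[2] = 16, the sequence is eventually periodic: after a pre-period of length 2 it cycles with period 6.
For n ≥ 2, a[n] depends only on (n - 2) mod 6. (122 - 2) mod 6 = 0, so a[122] = a[2] = 16.

16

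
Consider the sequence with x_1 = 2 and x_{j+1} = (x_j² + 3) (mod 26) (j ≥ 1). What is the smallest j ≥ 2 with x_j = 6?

Listing terms: x_1 = 2; x_2 = 7; x_3 = 0; x_4 = 3; x_5 = 12; x_6 = 17; x_7 = 6; x_8 = 13; x_9 = 16; x_{10} = 25; x_{11} = 4; x_{12} = 19; x_{13} = 0.
Since x_{13} = x_3 = 0, the sequence is eventually periodic: after a pre-period of length 2 it cycles with period 10.
The value 6 first appears (with j ≥ 2) at x_7.

7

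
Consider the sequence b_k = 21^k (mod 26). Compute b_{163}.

Listing terms: b_0 = 1; b_1 = 21; b_2 = 25; b_3 = 5; b_4 = 1.
The sequence repeats with period 4.
So b_{163} = b_{0 + ((163-0) mod 4)} = b_3 = 5.

5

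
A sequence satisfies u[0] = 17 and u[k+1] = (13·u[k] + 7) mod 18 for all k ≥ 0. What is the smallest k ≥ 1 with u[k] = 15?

4

Listing terms: u[0] = 17; u[1] = 12; u[2] = 1; u[3] = 2; u[4] = 15; u[5] = 4; u[6] = 5; u[7] = 0; u[8] = 7; u[9] = 8; u[10] = 3; u[11] = 10; u[12] = 11; u[13] = 6; u[14] = 13; u[15] = 14; u[16] = 9; u[17] = 16; u[18] = 17.
The sequence repeats with period 18.
The value 15 first appears (with k ≥ 1) at u[4].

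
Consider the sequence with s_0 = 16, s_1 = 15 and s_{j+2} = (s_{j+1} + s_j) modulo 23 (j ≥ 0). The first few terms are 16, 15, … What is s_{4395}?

We have s_0 = 16, s_1 = 15, s_2 = 8, s_3 = 0, s_4 = 8, s_5 = 8, s_6 = 16, s_7 = 1, s_8 = 17, s_9 = 18, s_{10} = 12, s_{11} = 7, s_{12} = 19, s_{13} = 3, s_{14} = 22, s_{15} = 2, s_{16} = 1, s_{17} = 3, s_{18} = 4, s_{19} = 7, s_{20} = 11, s_{21} = 18, s_{22} = 6, s_{23} = 1, s_{24} = 7, s_{25} = 8, s_{26} = 15, s_{27} = 0, s_{28} = 15, s_{29} = 15, s_{30} = 7, s_{31} = 22, s_{32} = 6, s_{33} = 5, s_{34} = 11, s_{35} = 16, s_{36} = 4, s_{37} = 20, s_{38} = 1, s_{39} = 21, s_{40} = 22, s_{41} = 20, s_{42} = 19, s_{43} = 16, s_{44} = 12, s_{45} = 5, s_{46} = 17, s_{47} = 22, s_{48} = 16, s_{49} = 15.
Since (s_{48}, s_{49}) = (s_0, s_1) = (16, 15) (two consecutive terms determine the rest), the sequence is periodic with period 48.
So s_{4395} = s_{0 + ((4395-0) mod 48)} = s_{27} = 0.

0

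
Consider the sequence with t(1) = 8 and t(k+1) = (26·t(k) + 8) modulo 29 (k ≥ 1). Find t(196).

0

We have t(1) = 8; t(2) = 13; t(3) = 27; t(4) = 14; t(5) = 24; t(6) = 23; t(7) = 26; t(8) = 17; t(9) = 15; t(10) = 21; t(11) = 3; t(12) = 28; t(13) = 11; t(14) = 4; t(15) = 25; t(16) = 20; t(17) = 6; t(18) = 19; t(19) = 9; t(20) = 10; t(21) = 7; t(22) = 16; t(23) = 18; t(24) = 12; t(25) = 1; t(26) = 5; t(27) = 22; t(28) = 0; t(29) = 8.
Since t(29) = t(1) = 8, the sequence is periodic with period 28.
So t(196) = t(1 + ((196-1) mod 28)) = t(28) = 0.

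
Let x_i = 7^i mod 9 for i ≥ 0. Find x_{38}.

We have x_0 = 1,  x_1 = 7,  x_2 = 4,  x_3 = 1.
Since x_3 = x_0 = 1, the sequence is periodic with period 3.
So x_{38} = x_{0 + ((38-0) mod 3)} = x_2 = 4.

4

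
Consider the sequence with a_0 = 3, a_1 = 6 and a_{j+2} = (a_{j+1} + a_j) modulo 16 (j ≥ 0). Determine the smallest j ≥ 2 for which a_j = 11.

Computing terms: a_0 = 3, a_1 = 6, a_2 = 9, a_3 = 15, a_4 = 8, a_5 = 7, a_6 = 15, a_7 = 6, a_8 = 5, a_9 = 11, a_{10} = 0, a_{11} = 11, a_{12} = 11, a_{13} = 6, a_{14} = 1, a_{15} = 7, a_{16} = 8, a_{17} = 15, a_{18} = 7, a_{19} = 6, a_{20} = 13, a_{21} = 3, a_{22} = 0, a_{23} = 3, a_{24} = 3, a_{25} = 6.
The sequence repeats with period 24.
The value 11 first appears (with j ≥ 2) at a_9.

9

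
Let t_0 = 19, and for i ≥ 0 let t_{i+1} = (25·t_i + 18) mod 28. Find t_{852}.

19

Listing terms: t_0 = 19,  t_1 = 17,  t_2 = 23,  t_3 = 5,  t_4 = 3,  t_5 = 9,  t_6 = 19.
Since t_6 = t_0 = 19, the sequence is periodic with period 6.
(852 - 0) mod 6 = 0, so t_{852} = t_0 = 19.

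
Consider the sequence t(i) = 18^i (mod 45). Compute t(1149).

Listing terms: t(0) = 1, t(1) = 18, t(2) = 9, t(3) = 27, t(4) = 36, t(5) = 18.
Since t(5) = t(1) = 18, the sequence is eventually periodic: after a pre-period of length 1 it cycles with period 4.
For i ≥ 1, t(i) depends only on (i - 1) mod 4. (1149 - 1) mod 4 = 0, so t(1149) = t(1) = 18.

18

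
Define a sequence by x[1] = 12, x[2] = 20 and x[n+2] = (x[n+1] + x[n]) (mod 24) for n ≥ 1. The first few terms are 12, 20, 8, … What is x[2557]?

Listing terms: x[1] = 12, x[2] = 20, x[3] = 8, x[4] = 4, x[5] = 12, x[6] = 16, x[7] = 4, x[8] = 20, x[9] = 0, x[10] = 20, x[11] = 20, x[12] = 16, x[13] = 12, x[14] = 4, x[15] = 16, x[16] = 20, x[17] = 12, x[18] = 8, x[19] = 20, x[20] = 4, x[21] = 0, x[22] = 4, x[23] = 4, x[24] = 8, x[25] = 12, x[26] = 20.
The sequence repeats with period 24.
(2557 - 1) mod 24 = 12, so x[2557] = x[13] = 12.

12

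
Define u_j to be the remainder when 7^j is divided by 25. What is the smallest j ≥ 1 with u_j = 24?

2

u_0 = 1, u_1 = 7, u_2 = 24, u_3 = 18, u_4 = 1.
The sequence repeats with period 4.
The value 24 first appears (with j ≥ 1) at u_2.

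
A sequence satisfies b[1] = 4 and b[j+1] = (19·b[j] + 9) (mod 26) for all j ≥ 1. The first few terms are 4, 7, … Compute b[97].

We have b[1] = 4,  b[2] = 7,  b[3] = 12,  b[4] = 3,  b[5] = 14,  b[6] = 15,  b[7] = 8,  b[8] = 5,  b[9] = 0,  b[10] = 9,  b[11] = 24,  b[12] = 23,  b[13] = 4.
Since b[13] = b[1] = 4, the sequence is periodic with period 12.
So b[97] = b[1 + ((97-1) mod 12)] = b[1] = 4.

4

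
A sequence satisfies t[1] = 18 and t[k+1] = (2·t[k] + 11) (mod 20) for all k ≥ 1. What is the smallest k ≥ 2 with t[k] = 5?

Listing terms: t[1] = 18, t[2] = 7, t[3] = 5, t[4] = 1, t[5] = 13, t[6] = 17, t[7] = 5.
Since t[7] = t[3] = 5, the sequence is eventually periodic: after a pre-period of length 2 it cycles with period 4.
The value 5 first appears (with k ≥ 2) at t[3].

3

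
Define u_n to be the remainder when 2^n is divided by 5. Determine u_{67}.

Listing terms: u_0 = 1,  u_1 = 2,  u_2 = 4,  u_3 = 3,  u_4 = 1.
The sequence repeats with period 4.
So u_{67} = u_{0 + ((67-0) mod 4)} = u_3 = 3.

3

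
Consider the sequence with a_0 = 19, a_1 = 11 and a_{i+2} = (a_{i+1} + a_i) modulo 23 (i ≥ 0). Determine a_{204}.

Computing terms: a_0 = 19; a_1 = 11; a_2 = 7; a_3 = 18; a_4 = 2; a_5 = 20; a_6 = 22; a_7 = 19; a_8 = 18; a_9 = 14; a_{10} = 9; a_{11} = 0; a_{12} = 9; a_{13} = 9; a_{14} = 18; a_{15} = 4; a_{16} = 22; a_{17} = 3; a_{18} = 2; a_{19} = 5; a_{20} = 7; a_{21} = 12; a_{22} = 19; a_{23} = 8; a_{24} = 4; a_{25} = 12; a_{26} = 16; a_{27} = 5; a_{28} = 21; a_{29} = 3; a_{30} = 1; a_{31} = 4; a_{32} = 5; a_{33} = 9; a_{34} = 14; a_{35} = 0; a_{36} = 14; a_{37} = 14; a_{38} = 5; a_{39} = 19; a_{40} = 1; a_{41} = 20; a_{42} = 21; a_{43} = 18; a_{44} = 16; a_{45} = 11; a_{46} = 4; a_{47} = 15; a_{48} = 19; a_{49} = 11.
The sequence repeats with period 48.
So a_{204} = a_{0 + ((204-0) mod 48)} = a_{12} = 9.

9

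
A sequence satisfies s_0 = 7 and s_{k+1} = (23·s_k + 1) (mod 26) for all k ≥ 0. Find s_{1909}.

6

s_0 = 7; s_1 = 6; s_2 = 9; s_3 = 0; s_4 = 1; s_5 = 24; s_6 = 7.
Since s_6 = s_0 = 7, the sequence is periodic with period 6.
(1909 - 0) mod 6 = 1, so s_{1909} = s_1 = 6.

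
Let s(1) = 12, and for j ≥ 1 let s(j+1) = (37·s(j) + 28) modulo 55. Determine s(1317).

Computing terms: s(1) = 12; s(2) = 32; s(3) = 2; s(4) = 47; s(5) = 7; s(6) = 12.
Since s(6) = s(1) = 12, the sequence is periodic with period 5.
So s(1317) = s(1 + ((1317-1) mod 5)) = s(2) = 32.

32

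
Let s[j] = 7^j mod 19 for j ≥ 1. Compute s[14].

11

s[1] = 7; s[2] = 11; s[3] = 1; s[4] = 7.
Since s[4] = s[1] = 7, the sequence is periodic with period 3.
So s[14] = s[1 + ((14-1) mod 3)] = s[2] = 11.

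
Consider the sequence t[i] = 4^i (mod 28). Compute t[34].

4

Listing terms: t[0] = 1,  t[1] = 4,  t[2] = 16,  t[3] = 8,  t[4] = 4.
Since t[4] = t[1] = 4, the sequence is eventually periodic: after a pre-period of length 1 it cycles with period 3.
For i ≥ 1, t[i] depends only on (i - 1) mod 3. (34 - 1) mod 3 = 0, so t[34] = t[1] = 4.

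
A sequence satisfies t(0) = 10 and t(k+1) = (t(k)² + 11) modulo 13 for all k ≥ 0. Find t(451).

7

We have t(0) = 10,  t(1) = 7,  t(2) = 8,  t(3) = 10.
Since t(3) = t(0) = 10, the sequence is periodic with period 3.
So t(451) = t(0 + ((451-0) mod 3)) = t(1) = 7.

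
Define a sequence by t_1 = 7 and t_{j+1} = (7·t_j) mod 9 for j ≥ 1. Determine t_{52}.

We have t_1 = 7, t_2 = 4, t_3 = 1, t_4 = 7.
Since t_4 = t_1 = 7, the sequence is periodic with period 3.
So t_{52} = t_{1 + ((52-1) mod 3)} = t_1 = 7.

7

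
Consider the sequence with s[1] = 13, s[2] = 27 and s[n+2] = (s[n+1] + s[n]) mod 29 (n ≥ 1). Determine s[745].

11

We have s[1] = 13,  s[2] = 27,  s[3] = 11,  s[4] = 9,  s[5] = 20,  s[6] = 0,  s[7] = 20,  s[8] = 20,  s[9] = 11,  s[10] = 2,  s[11] = 13,  s[12] = 15,  s[13] = 28,  s[14] = 14,  s[15] = 13,  s[16] = 27.
The sequence repeats with period 14.
So s[745] = s[1 + ((745-1) mod 14)] = s[3] = 11.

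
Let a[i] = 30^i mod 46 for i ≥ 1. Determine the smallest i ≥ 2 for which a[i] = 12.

a[1] = 30; a[2] = 26; a[3] = 44; a[4] = 32; a[5] = 40; a[6] = 4; a[7] = 28; a[8] = 12; a[9] = 38; a[10] = 36; a[11] = 22; a[12] = 16; a[13] = 20; a[14] = 2; a[15] = 14; a[16] = 6; a[17] = 42; a[18] = 18; a[19] = 34; a[20] = 8; a[21] = 10; a[22] = 24; a[23] = 30.
Since a[23] = a[1] = 30, the sequence is periodic with period 22.
The value 12 first appears (with i ≥ 2) at a[8].

8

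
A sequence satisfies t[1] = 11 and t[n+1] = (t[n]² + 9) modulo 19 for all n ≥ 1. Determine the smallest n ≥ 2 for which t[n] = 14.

We have t[1] = 11; t[2] = 16; t[3] = 18; t[4] = 10; t[5] = 14; t[6] = 15; t[7] = 6; t[8] = 7; t[9] = 1; t[10] = 10.
Since t[10] = t[4] = 10, the sequence is eventually periodic: after a pre-period of length 3 it cycles with period 6.
The value 14 first appears (with n ≥ 2) at t[5].

5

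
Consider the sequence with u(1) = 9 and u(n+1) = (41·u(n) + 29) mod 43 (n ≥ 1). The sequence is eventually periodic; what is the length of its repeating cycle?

Computing terms: u(1) = 9, u(2) = 11, u(3) = 7, u(4) = 15, u(5) = 42, u(6) = 31, u(7) = 10, u(8) = 9.
The sequence repeats with period 7.

7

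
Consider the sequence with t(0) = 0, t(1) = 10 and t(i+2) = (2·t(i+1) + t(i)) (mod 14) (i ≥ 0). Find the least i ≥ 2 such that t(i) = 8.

We have t(0) = 0,  t(1) = 10,  t(2) = 6,  t(3) = 8,  t(4) = 8,  t(5) = 10,  t(6) = 0,  t(7) = 10.
Since (t(6), t(7)) = (t(0), t(1)) = (0, 10) (two consecutive terms determine the rest), the sequence is periodic with period 6.
The value 8 first appears (with i ≥ 2) at t(3).

3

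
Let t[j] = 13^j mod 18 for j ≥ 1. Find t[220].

13

We have t[1] = 13, t[2] = 7, t[3] = 1, t[4] = 13.
The sequence repeats with period 3.
(220 - 1) mod 3 = 0, so t[220] = t[1] = 13.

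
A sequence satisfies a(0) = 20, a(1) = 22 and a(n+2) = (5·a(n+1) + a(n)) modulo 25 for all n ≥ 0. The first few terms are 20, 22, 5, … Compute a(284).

We have a(0) = 20, a(1) = 22, a(2) = 5, a(3) = 22, a(4) = 15, a(5) = 22, a(6) = 0, a(7) = 22, a(8) = 10, a(9) = 22, a(10) = 20, a(11) = 22.
The sequence repeats with period 10.
(284 - 0) mod 10 = 4, so a(284) = a(4) = 15.

15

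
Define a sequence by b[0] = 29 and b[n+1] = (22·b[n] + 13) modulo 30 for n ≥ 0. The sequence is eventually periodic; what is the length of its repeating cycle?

12

Listing terms: b[0] = 29; b[1] = 21; b[2] = 25; b[3] = 23; b[4] = 9; b[5] = 1; b[6] = 5; b[7] = 3; b[8] = 19; b[9] = 11; b[10] = 15; b[11] = 13; b[12] = 29.
Since b[12] = b[0] = 29, the sequence is periodic with period 12.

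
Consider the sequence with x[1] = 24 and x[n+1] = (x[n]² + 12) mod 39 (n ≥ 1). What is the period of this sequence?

3

Listing terms: x[1] = 24,  x[2] = 3,  x[3] = 21,  x[4] = 24.
Since x[4] = x[1] = 24, the sequence is periodic with period 3.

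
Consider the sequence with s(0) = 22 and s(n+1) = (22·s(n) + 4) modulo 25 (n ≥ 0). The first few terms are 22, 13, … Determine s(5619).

19

s(0) = 22, s(1) = 13, s(2) = 15, s(3) = 9, s(4) = 2, s(5) = 23, s(6) = 10, s(7) = 24, s(8) = 7, s(9) = 8, s(10) = 5, s(11) = 14, s(12) = 12, s(13) = 18, s(14) = 0, s(15) = 4, s(16) = 17, s(17) = 3, s(18) = 20, s(19) = 19, s(20) = 22.
Since s(20) = s(0) = 22, the sequence is periodic with period 20.
So s(5619) = s(0 + ((5619-0) mod 20)) = s(19) = 19.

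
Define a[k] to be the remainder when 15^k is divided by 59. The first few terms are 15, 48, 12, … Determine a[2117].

1

Listing terms: a[1] = 15, a[2] = 48, a[3] = 12, a[4] = 3, a[5] = 45, a[6] = 26, a[7] = 36, a[8] = 9, a[9] = 17, a[10] = 19, a[11] = 49, a[12] = 27, a[13] = 51, a[14] = 57, a[15] = 29, a[16] = 22, a[17] = 35, a[18] = 53, a[19] = 28, a[20] = 7, a[21] = 46, a[22] = 41, a[23] = 25, a[24] = 21, a[25] = 20, a[26] = 5, a[27] = 16, a[28] = 4, a[29] = 1, a[30] = 15.
The sequence repeats with period 29.
(2117 - 1) mod 29 = 28, so a[2117] = a[29] = 1.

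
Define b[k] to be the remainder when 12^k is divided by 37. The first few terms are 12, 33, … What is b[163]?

We have b[1] = 12,  b[2] = 33,  b[3] = 26,  b[4] = 16,  b[5] = 7,  b[6] = 10,  b[7] = 9,  b[8] = 34,  b[9] = 1,  b[10] = 12.
Since b[10] = b[1] = 12, the sequence is periodic with period 9.
So b[163] = b[1 + ((163-1) mod 9)] = b[1] = 12.

12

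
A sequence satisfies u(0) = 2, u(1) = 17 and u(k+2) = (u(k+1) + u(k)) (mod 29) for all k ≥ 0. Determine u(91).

5

Listing terms: u(0) = 2, u(1) = 17, u(2) = 19, u(3) = 7, u(4) = 26, u(5) = 4, u(6) = 1, u(7) = 5, u(8) = 6, u(9) = 11, u(10) = 17, u(11) = 28, u(12) = 16, u(13) = 15, u(14) = 2, u(15) = 17.
Since (u(14), u(15)) = (u(0), u(1)) = (2, 17) (two consecutive terms determine the rest), the sequence is periodic with period 14.
(91 - 0) mod 14 = 7, so u(91) = u(7) = 5.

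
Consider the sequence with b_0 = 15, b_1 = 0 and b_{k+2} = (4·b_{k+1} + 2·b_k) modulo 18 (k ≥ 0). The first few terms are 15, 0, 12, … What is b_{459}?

12

Listing terms: b_0 = 15, b_1 = 0, b_2 = 12, b_3 = 12, b_4 = 0, b_5 = 6, b_6 = 6, b_7 = 0, b_8 = 12.
Since (b_7, b_8) = (b_1, b_2) = (0, 12) (two consecutive terms determine the rest), the sequence is eventually periodic: after a pre-period of length 1 it cycles with period 6.
For k ≥ 1, b_k depends only on (k - 1) mod 6. (459 - 1) mod 6 = 2, so b_{459} = b_3 = 12.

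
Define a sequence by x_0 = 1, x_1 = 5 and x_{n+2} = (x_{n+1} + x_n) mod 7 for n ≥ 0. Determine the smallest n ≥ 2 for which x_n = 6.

We have x_0 = 1, x_1 = 5, x_2 = 6, x_3 = 4, x_4 = 3, x_5 = 0, x_6 = 3, x_7 = 3, x_8 = 6, x_9 = 2, x_{10} = 1, x_{11} = 3, x_{12} = 4, x_{13} = 0, x_{14} = 4, x_{15} = 4, x_{16} = 1, x_{17} = 5.
The sequence repeats with period 16.
The value 6 first appears (with n ≥ 2) at x_2.

2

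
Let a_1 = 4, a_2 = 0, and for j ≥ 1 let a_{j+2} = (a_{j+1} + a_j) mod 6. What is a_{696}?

a_1 = 4,  a_2 = 0,  a_3 = 4,  a_4 = 4,  a_5 = 2,  a_6 = 0,  a_7 = 2,  a_8 = 2,  a_9 = 4,  a_{10} = 0.
The sequence repeats with period 8.
So a_{696} = a_{1 + ((696-1) mod 8)} = a_8 = 2.

2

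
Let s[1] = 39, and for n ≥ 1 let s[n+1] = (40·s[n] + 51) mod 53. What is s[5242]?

Computing terms: s[1] = 39,  s[2] = 21,  s[3] = 43,  s[4] = 22,  s[5] = 30,  s[6] = 32,  s[7] = 6,  s[8] = 26,  s[9] = 31,  s[10] = 19,  s[11] = 16,  s[12] = 2,  s[13] = 25,  s[14] = 44,  s[15] = 9,  s[16] = 40,  s[17] = 8,  s[18] = 0,  s[19] = 51,  s[20] = 24,  s[21] = 4,  s[22] = 52,  s[23] = 11,  s[24] = 14,  s[25] = 28,  s[26] = 5,  s[27] = 39.
The sequence repeats with period 26.
(5242 - 1) mod 26 = 15, so s[5242] = s[16] = 40.

40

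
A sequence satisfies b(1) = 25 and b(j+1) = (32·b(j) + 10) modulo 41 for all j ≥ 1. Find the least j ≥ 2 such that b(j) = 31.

2

Listing terms: b(1) = 25; b(2) = 31; b(3) = 18; b(4) = 12; b(5) = 25.
The sequence repeats with period 4.
The value 31 first appears (with j ≥ 2) at b(2).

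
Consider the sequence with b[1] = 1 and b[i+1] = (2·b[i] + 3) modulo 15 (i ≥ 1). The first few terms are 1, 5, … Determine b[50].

5

b[1] = 1,  b[2] = 5,  b[3] = 13,  b[4] = 14,  b[5] = 1.
The sequence repeats with period 4.
So b[50] = b[1 + ((50-1) mod 4)] = b[2] = 5.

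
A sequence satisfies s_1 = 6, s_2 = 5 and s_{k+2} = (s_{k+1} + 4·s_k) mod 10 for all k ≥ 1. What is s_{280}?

s_1 = 6, s_2 = 5, s_3 = 9, s_4 = 9, s_5 = 5, s_6 = 1, s_7 = 1, s_8 = 5, s_9 = 9.
Since (s_8, s_9) = (s_2, s_3) = (5, 9) (two consecutive terms determine the rest), the sequence is eventually periodic: after a pre-period of length 1 it cycles with period 6.
For k ≥ 2, s_k depends only on (k - 2) mod 6. (280 - 2) mod 6 = 2, so s_{280} = s_4 = 9.

9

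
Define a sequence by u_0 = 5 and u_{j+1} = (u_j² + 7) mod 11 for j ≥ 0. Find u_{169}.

10

Listing terms: u_0 = 5; u_1 = 10; u_2 = 8; u_3 = 5.
The sequence repeats with period 3.
So u_{169} = u_{0 + ((169-0) mod 3)} = u_1 = 10.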